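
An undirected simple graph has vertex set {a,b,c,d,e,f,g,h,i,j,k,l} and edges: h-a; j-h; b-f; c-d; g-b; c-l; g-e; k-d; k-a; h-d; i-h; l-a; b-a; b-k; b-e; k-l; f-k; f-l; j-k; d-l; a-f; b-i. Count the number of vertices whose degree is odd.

Degrees: a:5, b:6, c:2, d:4, e:2, f:4, g:2, h:4, i:2, j:2, k:6, l:5
Odd-degree vertices: a, l.

2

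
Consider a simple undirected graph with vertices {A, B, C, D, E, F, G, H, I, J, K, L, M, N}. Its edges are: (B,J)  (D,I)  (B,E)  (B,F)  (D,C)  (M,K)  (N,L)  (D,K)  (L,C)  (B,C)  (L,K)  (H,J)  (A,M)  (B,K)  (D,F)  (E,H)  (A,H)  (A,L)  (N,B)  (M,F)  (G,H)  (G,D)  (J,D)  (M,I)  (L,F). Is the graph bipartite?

Partition the vertices as {B, D, H, L, M} vs {A, C, E, F, G, I, J, K, N}. Each listed edge has one endpoint in each part, so the graph is bipartite.

Yes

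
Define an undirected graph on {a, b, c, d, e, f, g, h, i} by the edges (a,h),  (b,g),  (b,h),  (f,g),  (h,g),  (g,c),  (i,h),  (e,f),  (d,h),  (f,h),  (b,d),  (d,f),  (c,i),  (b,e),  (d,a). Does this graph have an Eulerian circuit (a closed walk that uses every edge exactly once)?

Degrees: a:2, b:4, c:2, d:4, e:2, f:4, g:4, h:6, i:2
Every vertex has even degree and the edges form a single connected piece, so an Eulerian circuit exists.

Yes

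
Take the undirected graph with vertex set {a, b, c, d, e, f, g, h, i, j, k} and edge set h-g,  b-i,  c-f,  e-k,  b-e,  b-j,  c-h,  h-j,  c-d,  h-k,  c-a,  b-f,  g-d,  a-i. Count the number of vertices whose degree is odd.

0

Degrees: a:2, b:4, c:4, d:2, e:2, f:2, g:2, h:4, i:2, j:2, k:2
Odd-degree vertices: none.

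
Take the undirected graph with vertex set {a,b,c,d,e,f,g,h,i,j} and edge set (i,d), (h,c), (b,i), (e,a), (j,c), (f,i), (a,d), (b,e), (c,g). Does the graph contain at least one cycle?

The graph has 10 vertices, 9 edges, and 2 connected components.
Since 9 > 10 - 2, a cycle must exist; for instance a-d-i-b-e-a.

Yes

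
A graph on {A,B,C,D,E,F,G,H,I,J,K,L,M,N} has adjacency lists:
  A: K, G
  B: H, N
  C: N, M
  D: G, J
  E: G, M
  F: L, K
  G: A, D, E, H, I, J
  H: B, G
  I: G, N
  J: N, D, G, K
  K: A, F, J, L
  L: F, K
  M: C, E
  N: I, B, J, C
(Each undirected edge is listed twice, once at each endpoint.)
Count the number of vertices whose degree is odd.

Degrees: A:2, B:2, C:2, D:2, E:2, F:2, G:6, H:2, I:2, J:4, K:4, L:2, M:2, N:4
Odd-degree vertices: none.

0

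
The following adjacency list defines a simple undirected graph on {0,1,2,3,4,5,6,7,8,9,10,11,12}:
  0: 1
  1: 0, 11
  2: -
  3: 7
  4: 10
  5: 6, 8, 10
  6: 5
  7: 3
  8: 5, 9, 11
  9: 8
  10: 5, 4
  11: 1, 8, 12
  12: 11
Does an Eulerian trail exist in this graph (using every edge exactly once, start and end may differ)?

No

Degrees: 0:1, 1:2, 2:0, 3:1, 4:1, 5:3, 6:1, 7:1, 8:3, 9:1, 10:2, 11:3, 12:1
Odd-degree vertices: 0, 3, 4, 5, 6, 7, 8, 9, 11, 12 (10 total).
With 10 odd-degree vertices (more than two), no single trail can use every edge.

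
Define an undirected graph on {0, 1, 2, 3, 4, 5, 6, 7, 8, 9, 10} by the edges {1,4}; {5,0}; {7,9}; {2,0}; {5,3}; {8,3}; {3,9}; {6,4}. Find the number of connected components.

3

Component: {10}
Component: {1, 4, 6}
Component: {0, 2, 3, 5, 7, 8, 9}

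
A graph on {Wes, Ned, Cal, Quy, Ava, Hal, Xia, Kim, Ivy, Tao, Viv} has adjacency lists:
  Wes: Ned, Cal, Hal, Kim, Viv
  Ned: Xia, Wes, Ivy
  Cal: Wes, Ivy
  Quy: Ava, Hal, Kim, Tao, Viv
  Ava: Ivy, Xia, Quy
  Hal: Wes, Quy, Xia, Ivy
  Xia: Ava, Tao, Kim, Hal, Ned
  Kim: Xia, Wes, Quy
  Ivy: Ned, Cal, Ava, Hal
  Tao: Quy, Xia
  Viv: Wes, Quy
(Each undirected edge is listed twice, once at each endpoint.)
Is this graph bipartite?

Color {Ned, Cal, Ava, Hal, Kim, Tao, Viv} black and {Wes, Quy, Xia, Ivy} white. No edge joins two same-colored vertices, so the graph is bipartite.

Yes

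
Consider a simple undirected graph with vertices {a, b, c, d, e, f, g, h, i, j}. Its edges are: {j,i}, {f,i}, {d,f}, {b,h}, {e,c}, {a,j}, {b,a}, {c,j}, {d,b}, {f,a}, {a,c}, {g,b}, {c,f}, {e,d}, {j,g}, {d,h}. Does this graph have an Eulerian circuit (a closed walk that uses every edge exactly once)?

Degrees: a:4, b:4, c:4, d:4, e:2, f:4, g:2, h:2, i:2, j:4
All degrees are even and the non-isolated vertices are connected — an Eulerian circuit exists.

Yes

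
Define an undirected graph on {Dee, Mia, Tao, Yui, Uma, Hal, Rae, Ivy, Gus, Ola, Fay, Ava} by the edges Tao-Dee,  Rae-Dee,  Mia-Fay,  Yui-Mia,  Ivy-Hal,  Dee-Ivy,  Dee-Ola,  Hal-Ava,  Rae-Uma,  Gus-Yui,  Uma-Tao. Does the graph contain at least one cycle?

Yes

|V| = 12, |E| = 11, number of components = 2.
Since 11 > 12 - 2, a cycle must exist; for instance Dee-Tao-Uma-Rae-Dee.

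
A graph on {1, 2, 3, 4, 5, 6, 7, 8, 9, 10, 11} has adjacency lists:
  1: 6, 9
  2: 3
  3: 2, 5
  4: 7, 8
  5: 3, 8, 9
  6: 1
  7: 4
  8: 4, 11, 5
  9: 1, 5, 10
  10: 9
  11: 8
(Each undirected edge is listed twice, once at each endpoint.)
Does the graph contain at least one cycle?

The graph has 11 vertices, 10 edges, and 1 connected component.
Since 10 = 11 - 1, the graph is a forest and contains no cycle.

No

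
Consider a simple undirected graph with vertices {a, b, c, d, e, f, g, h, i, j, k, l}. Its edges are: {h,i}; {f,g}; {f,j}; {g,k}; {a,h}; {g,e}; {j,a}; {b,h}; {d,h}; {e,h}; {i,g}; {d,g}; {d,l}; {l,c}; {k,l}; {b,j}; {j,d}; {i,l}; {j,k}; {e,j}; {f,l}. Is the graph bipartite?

Partition the vertices as {g, h, j, l} vs {a, b, c, d, e, f, i, k}. Each listed edge has one endpoint in each part, so the graph is bipartite.

Yes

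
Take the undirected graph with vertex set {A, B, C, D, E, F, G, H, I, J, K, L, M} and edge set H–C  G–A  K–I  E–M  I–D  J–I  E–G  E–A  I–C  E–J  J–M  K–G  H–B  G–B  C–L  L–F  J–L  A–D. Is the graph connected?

Yes

Starting from A and exploring outward reaches every vertex (A, E, G, D, J, M, K, B, I, L, H, C, F); the graph is connected.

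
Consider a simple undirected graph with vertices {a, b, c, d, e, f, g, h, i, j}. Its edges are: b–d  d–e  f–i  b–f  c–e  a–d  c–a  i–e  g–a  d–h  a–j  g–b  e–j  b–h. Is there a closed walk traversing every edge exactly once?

Yes

Degrees: a:4, b:4, c:2, d:4, e:4, f:2, g:2, h:2, i:2, j:2
Every vertex has even degree and the edges form a single connected piece, so an Eulerian circuit exists.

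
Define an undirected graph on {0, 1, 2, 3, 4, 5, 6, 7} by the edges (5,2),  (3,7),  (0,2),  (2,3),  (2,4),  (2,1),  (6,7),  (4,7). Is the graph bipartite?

Partition the vertices as {2, 7} vs {0, 1, 3, 4, 5, 6}. Each listed edge has one endpoint in each part, so the graph is bipartite.

Yes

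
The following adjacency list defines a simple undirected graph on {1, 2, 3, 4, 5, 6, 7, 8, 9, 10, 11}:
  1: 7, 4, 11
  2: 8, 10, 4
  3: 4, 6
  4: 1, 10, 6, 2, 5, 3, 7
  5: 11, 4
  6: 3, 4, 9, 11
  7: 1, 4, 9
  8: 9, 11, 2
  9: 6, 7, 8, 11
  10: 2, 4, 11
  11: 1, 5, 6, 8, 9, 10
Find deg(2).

3

Neighbors of 2: 4, 8, 10.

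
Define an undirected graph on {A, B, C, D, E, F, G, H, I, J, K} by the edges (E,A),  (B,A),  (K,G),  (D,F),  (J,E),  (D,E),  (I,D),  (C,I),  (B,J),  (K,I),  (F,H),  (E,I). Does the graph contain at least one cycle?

Yes

The graph has 11 vertices, 12 edges, and 1 connected component.
One cycle is E-D-I-E.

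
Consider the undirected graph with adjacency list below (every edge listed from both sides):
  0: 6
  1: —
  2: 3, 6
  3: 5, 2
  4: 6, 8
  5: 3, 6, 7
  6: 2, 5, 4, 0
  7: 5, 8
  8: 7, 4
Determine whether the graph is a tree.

The graph has 9 vertices and 9 edges.
It splits into 2 components, so it cannot be a tree.

No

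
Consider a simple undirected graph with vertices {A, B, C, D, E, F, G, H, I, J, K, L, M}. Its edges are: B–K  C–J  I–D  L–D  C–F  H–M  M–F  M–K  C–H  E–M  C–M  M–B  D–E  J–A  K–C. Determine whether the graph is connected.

No

Component: {G}
Component: {A, B, C, D, E, F, H, I, J, K, L, M}
There are 2 separate components, so the graph is not connected.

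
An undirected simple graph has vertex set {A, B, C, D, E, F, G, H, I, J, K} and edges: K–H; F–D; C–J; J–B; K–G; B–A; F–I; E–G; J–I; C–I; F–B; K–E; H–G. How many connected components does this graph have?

2

Component: {E, G, H, K}
Component: {A, B, C, D, F, I, J}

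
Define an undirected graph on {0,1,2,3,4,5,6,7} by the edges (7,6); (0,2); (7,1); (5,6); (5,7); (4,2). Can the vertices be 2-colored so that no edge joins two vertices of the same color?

No

The cycle 6-5-7-6 has length 3, which is odd, so the graph is not bipartite.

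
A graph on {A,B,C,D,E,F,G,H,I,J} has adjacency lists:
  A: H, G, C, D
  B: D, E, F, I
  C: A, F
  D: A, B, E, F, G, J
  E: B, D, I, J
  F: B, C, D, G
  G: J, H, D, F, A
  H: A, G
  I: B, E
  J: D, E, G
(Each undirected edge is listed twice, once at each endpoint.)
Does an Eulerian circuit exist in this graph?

Degrees: A:4, B:4, C:2, D:6, E:4, F:4, G:5, H:2, I:2, J:3
Vertices with odd degree: G, J. An Eulerian circuit requires all degrees even.

No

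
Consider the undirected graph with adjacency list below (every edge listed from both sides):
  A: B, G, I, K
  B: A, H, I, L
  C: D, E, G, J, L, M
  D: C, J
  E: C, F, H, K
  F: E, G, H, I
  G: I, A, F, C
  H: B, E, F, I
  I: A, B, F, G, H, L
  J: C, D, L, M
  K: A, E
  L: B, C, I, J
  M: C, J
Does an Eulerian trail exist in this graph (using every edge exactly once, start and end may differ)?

Degrees: A:4, B:4, C:6, D:2, E:4, F:4, G:4, H:4, I:6, J:4, K:2, L:4, M:2
Odd-degree vertices: none (0 total).
With 0 odd-degree vertices and all edges in one connected piece, an Eulerian trail exists.

Yes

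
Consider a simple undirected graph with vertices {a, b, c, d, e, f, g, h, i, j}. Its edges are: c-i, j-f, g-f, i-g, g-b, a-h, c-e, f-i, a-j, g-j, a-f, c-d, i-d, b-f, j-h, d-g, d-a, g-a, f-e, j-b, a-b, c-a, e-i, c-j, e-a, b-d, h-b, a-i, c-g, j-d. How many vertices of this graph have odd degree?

Degrees: a:9, b:6, c:6, d:6, e:4, f:6, g:7, h:3, i:6, j:7
Odd-degree vertices: a, g, h, j.

4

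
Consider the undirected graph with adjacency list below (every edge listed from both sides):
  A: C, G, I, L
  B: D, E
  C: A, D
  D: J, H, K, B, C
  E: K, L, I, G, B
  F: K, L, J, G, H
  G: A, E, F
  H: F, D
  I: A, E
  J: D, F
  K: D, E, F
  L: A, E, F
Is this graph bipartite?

Partition the vertices as {B, C, G, H, I, J, K, L} vs {A, D, E, F}. Each listed edge has one endpoint in each part, so the graph is bipartite.

Yes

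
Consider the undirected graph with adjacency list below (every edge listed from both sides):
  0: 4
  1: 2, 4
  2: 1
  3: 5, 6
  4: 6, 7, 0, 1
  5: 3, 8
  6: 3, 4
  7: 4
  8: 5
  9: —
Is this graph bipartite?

Yes

A valid 2-coloring puts {2, 3, 4, 8, 9} on one side and {0, 1, 5, 6, 7} on the other; every edge crosses between the two sides.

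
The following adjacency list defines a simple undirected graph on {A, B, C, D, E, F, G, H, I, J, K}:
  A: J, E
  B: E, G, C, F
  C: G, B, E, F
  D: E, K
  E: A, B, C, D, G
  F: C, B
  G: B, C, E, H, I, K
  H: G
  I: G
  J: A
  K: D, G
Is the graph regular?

No

Degrees: A:2, B:4, C:4, D:2, E:5, F:2, G:6, H:1, I:1, J:1, K:2
Vertex H has degree 1 while G has degree 6, so the graph is not regular.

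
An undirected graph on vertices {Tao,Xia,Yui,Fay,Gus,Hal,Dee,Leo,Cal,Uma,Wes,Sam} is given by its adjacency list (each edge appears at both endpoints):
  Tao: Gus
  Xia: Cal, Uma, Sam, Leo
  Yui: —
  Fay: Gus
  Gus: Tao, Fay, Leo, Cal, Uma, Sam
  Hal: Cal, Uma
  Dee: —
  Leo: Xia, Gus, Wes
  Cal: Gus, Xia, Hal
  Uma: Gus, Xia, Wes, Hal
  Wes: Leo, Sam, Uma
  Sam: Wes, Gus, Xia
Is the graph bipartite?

Color {Xia, Yui, Gus, Hal, Dee, Wes} black and {Tao, Fay, Leo, Cal, Uma, Sam} white. No edge joins two same-colored vertices, so the graph is bipartite.

Yes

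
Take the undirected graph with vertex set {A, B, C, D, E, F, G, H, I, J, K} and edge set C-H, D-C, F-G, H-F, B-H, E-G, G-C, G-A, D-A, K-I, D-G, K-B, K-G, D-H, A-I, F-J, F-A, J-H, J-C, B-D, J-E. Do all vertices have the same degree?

No

Degrees: A:4, B:3, C:4, D:5, E:2, F:4, G:6, H:5, I:2, J:4, K:3
Degrees are not all equal (e.g. deg(E)=2 but deg(G)=6); not regular.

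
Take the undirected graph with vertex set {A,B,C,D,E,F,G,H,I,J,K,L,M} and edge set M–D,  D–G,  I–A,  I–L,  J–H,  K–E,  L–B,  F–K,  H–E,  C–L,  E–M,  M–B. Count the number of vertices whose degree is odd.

Degrees: A:1, B:2, C:1, D:2, E:3, F:1, G:1, H:2, I:2, J:1, K:2, L:3, M:3
Odd-degree vertices: A, C, E, F, G, J, L, M.

8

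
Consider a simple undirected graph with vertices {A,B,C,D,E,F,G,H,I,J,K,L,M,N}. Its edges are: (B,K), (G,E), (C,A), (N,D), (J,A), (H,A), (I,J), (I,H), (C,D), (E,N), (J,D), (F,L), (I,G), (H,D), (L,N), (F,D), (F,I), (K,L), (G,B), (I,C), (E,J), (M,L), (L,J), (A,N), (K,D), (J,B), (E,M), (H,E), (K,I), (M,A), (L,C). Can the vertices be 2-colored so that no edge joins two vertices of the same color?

A valid 2-coloring puts {C, F, G, H, J, K, M, N} on one side and {A, B, D, E, I, L} on the other; every edge crosses between the two sides.

Yes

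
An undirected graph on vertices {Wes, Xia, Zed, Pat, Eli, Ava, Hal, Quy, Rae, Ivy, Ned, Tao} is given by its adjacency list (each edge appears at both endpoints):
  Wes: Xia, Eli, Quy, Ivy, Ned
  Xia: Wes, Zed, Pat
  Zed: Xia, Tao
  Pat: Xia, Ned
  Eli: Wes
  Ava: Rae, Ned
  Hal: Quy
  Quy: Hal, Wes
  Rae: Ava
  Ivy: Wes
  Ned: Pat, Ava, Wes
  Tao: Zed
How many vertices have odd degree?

8

Degrees: Wes:5, Xia:3, Zed:2, Pat:2, Eli:1, Ava:2, Hal:1, Quy:2, Rae:1, Ivy:1, Ned:3, Tao:1
Odd-degree vertices: Wes, Xia, Eli, Hal, Rae, Ivy, Ned, Tao.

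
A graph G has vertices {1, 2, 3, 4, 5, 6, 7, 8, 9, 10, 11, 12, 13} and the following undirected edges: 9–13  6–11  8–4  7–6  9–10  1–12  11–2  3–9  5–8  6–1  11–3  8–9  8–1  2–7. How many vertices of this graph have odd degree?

8

Degrees: 1:3, 2:2, 3:2, 4:1, 5:1, 6:3, 7:2, 8:4, 9:4, 10:1, 11:3, 12:1, 13:1
Odd-degree vertices: 1, 4, 5, 6, 10, 11, 12, 13.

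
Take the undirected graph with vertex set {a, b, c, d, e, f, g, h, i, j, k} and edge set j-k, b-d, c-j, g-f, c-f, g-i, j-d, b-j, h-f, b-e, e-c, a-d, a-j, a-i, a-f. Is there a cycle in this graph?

Yes

|V| = 11, |E| = 15, number of components = 1.
One cycle is a-f-c-e-b-j-a.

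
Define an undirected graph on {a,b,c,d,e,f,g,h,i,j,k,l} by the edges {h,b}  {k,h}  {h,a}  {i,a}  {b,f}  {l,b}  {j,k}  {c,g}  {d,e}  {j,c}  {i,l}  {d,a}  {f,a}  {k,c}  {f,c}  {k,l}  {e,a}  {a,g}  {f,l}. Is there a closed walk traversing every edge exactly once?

No

Degrees: a:6, b:3, c:4, d:2, e:2, f:4, g:2, h:3, i:2, j:2, k:4, l:4
Vertices with odd degree: b, h. An Eulerian circuit requires all degrees even.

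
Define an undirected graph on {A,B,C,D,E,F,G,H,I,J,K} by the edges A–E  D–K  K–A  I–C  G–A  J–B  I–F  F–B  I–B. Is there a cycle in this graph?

Yes

The graph has 11 vertices, 9 edges, and 3 connected components.
One cycle is B-I-F-B.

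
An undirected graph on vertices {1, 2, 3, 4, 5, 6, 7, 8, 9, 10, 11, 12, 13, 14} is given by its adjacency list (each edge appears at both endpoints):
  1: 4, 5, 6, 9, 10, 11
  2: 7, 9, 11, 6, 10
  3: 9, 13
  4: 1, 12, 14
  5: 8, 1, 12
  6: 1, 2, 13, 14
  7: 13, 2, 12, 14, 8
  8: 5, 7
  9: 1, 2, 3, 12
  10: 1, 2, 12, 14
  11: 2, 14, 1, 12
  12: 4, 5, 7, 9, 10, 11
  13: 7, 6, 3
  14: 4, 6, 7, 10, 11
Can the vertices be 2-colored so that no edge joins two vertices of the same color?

No

The cycle 7-13-3-9-12-7 has length 5, which is odd, so the graph is not bipartite.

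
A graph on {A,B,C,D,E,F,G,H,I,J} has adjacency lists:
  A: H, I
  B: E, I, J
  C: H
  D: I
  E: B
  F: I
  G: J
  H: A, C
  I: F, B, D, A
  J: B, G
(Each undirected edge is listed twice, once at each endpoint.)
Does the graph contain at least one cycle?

No

The graph has 10 vertices, 9 edges, and 1 connected component.
A forest on 10 vertices with 1 component has exactly 9 edges, which matches — so no cycle.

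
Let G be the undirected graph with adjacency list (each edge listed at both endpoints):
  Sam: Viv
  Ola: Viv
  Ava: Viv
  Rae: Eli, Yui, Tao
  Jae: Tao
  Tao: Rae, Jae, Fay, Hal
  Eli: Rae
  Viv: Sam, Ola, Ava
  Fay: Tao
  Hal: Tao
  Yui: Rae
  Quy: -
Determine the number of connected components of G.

3

Component: {Quy}
Component: {Sam, Ola, Ava, Viv}
Component: {Rae, Jae, Tao, Eli, Fay, Hal, Yui}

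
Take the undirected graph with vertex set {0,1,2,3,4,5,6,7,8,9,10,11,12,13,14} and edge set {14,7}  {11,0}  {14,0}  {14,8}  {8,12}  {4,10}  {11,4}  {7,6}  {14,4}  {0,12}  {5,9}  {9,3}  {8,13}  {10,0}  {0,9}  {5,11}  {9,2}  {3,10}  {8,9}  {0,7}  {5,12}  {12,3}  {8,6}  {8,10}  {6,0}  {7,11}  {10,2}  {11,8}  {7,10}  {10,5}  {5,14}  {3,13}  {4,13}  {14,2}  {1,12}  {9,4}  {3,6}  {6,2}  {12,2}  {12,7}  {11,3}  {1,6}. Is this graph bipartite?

0-7-14-0 is an odd cycle (length 3), and a bipartite graph can contain only even cycles.

No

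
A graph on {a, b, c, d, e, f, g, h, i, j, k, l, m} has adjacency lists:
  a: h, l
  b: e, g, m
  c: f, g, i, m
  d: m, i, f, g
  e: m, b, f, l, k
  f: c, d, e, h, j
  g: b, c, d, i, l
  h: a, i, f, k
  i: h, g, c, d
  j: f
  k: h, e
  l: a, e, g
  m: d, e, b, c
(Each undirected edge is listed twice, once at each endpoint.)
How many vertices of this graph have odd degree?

6

Degrees: a:2, b:3, c:4, d:4, e:5, f:5, g:5, h:4, i:4, j:1, k:2, l:3, m:4
Odd-degree vertices: b, e, f, g, j, l.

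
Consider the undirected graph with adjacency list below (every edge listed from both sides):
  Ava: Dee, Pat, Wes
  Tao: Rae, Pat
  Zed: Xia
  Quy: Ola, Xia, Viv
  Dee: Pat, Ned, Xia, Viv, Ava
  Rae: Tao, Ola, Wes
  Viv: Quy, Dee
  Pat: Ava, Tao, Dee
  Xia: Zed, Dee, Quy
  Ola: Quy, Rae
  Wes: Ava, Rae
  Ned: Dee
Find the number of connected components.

1

Component: {Ava, Tao, Zed, Quy, Dee, Rae, Viv, Pat, Xia, Ola, Wes, Ned}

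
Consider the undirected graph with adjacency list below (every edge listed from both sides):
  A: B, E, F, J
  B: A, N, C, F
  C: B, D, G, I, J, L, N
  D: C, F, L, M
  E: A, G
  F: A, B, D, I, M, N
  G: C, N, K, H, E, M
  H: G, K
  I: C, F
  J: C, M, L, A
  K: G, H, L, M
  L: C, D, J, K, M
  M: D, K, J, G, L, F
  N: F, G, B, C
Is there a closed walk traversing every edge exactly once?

Degrees: A:4, B:4, C:7, D:4, E:2, F:6, G:6, H:2, I:2, J:4, K:4, L:5, M:6, N:4
Vertices with odd degree: C, L. An Eulerian circuit requires all degrees even.

No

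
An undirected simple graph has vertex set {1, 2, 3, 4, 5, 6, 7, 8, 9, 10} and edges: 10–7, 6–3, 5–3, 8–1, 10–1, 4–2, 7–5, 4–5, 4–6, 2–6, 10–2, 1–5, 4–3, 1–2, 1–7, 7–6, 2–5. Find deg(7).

Neighbors of 7: 1, 5, 6, 10.

4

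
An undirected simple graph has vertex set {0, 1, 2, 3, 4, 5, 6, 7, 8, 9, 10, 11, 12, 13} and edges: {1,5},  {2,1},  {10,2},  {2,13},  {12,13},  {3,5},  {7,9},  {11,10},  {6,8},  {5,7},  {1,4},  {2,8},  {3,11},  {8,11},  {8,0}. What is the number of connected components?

1

Component: {0, 1, 2, 3, 4, 5, 6, 7, 8, 9, 10, 11, 12, 13}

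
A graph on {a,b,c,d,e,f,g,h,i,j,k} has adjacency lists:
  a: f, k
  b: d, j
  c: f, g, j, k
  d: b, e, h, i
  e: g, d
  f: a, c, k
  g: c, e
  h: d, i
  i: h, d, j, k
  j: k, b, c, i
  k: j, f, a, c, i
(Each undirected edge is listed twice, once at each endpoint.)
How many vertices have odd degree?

2

Degrees: a:2, b:2, c:4, d:4, e:2, f:3, g:2, h:2, i:4, j:4, k:5
Odd-degree vertices: f, k.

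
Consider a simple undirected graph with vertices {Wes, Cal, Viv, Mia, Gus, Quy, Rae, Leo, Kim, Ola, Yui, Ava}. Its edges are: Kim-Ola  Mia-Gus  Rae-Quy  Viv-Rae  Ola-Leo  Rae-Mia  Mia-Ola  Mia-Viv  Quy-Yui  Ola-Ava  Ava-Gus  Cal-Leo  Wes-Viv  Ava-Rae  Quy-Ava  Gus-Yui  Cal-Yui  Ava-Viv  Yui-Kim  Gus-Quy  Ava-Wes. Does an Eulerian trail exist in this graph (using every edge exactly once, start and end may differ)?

Degrees: Wes:2, Cal:2, Viv:4, Mia:4, Gus:4, Quy:4, Rae:4, Leo:2, Kim:2, Ola:4, Yui:4, Ava:6
Odd-degree vertices: none (0 total).
With 0 odd-degree vertices and all edges in one connected piece, an Eulerian trail exists.

Yes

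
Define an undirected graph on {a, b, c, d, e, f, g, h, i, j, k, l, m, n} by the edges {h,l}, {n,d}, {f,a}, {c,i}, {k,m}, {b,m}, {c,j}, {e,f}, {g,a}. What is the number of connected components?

Component: {d, n}
Component: {h, l}
Component: {b, k, m}
Component: {c, i, j}
Component: {a, e, f, g}

5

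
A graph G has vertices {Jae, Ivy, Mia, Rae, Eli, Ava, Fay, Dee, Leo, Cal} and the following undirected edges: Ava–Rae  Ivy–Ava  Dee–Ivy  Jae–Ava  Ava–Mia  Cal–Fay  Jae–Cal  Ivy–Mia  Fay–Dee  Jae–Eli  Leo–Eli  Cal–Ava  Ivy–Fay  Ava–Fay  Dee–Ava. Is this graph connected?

Yes

Starting from Jae and exploring outward reaches every vertex (Jae, Ava, Cal, Eli, Rae, Ivy, Fay, Dee, Mia, Leo); the graph is connected.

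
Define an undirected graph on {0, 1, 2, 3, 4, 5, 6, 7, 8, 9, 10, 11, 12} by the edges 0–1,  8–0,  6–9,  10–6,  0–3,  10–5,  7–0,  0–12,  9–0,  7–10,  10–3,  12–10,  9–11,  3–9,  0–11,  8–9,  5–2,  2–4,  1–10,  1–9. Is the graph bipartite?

The cycle 1-9-0-1 has length 3, which is odd, so the graph is not bipartite.

No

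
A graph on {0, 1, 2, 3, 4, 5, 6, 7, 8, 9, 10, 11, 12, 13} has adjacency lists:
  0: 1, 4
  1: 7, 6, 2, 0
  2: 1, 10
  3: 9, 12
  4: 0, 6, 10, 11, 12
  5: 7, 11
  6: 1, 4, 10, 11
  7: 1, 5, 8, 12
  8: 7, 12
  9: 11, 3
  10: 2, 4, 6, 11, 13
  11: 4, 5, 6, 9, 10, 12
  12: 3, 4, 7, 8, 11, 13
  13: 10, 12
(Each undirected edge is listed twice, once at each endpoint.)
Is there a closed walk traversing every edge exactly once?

No

Degrees: 0:2, 1:4, 2:2, 3:2, 4:5, 5:2, 6:4, 7:4, 8:2, 9:2, 10:5, 11:6, 12:6, 13:2
4, 10 have odd degree; an Eulerian circuit needs every degree to be even, so none exists.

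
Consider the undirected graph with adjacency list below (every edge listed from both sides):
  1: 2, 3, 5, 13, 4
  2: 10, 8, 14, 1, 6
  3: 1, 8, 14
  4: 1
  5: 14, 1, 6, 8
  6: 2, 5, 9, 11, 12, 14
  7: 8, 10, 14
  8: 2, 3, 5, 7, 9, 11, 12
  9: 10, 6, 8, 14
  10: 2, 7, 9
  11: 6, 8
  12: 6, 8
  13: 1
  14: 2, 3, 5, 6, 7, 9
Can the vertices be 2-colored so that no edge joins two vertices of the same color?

No

The cycle 9-6-14-9 has length 3, which is odd, so the graph is not bipartite.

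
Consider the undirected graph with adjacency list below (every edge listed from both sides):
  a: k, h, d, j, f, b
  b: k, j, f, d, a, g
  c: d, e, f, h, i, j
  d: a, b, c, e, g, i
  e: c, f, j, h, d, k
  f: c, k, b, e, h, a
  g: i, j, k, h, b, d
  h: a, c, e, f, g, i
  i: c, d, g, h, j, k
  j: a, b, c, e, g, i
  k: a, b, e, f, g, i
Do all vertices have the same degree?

Yes

Degrees: a:6, b:6, c:6, d:6, e:6, f:6, g:6, h:6, i:6, j:6, k:6
All degrees equal 6; the graph is regular.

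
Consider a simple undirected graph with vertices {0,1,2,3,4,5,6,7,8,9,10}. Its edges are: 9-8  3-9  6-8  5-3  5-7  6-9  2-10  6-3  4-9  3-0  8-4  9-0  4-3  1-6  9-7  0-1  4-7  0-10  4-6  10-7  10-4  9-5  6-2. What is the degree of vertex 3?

5

Neighbors of 3: 0, 4, 5, 6, 9.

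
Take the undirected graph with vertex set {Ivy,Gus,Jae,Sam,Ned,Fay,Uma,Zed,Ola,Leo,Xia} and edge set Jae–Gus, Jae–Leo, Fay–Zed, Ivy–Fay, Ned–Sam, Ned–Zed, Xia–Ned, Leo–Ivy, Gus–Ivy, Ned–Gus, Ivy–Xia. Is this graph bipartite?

Ivy-Fay-Zed-Ned-Xia-Ivy is an odd cycle (length 5), and a bipartite graph can contain only even cycles.

No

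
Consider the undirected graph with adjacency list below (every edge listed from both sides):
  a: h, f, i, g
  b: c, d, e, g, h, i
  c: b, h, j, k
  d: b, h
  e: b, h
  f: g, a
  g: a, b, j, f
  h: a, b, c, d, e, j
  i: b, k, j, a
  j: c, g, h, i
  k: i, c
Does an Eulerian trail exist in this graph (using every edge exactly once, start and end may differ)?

Degrees: a:4, b:6, c:4, d:2, e:2, f:2, g:4, h:6, i:4, j:4, k:2
Odd-degree vertices: none (0 total).
The non-isolated vertices are connected and exactly 0 have odd degree, so an Eulerian trail exists.

Yes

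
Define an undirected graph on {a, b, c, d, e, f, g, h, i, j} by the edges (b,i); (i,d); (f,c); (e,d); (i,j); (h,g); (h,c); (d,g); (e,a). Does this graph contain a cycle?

The graph has 10 vertices, 9 edges, and 1 connected component.
A forest on 10 vertices with 1 component has exactly 9 edges, which matches — so no cycle.

No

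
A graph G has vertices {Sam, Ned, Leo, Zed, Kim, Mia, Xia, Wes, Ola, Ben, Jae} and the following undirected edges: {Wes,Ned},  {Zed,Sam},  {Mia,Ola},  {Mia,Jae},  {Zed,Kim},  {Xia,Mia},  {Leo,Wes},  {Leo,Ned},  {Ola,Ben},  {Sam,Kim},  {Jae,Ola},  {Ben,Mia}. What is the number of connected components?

Component: {Sam, Zed, Kim}
Component: {Ned, Leo, Wes}
Component: {Mia, Xia, Ola, Ben, Jae}

3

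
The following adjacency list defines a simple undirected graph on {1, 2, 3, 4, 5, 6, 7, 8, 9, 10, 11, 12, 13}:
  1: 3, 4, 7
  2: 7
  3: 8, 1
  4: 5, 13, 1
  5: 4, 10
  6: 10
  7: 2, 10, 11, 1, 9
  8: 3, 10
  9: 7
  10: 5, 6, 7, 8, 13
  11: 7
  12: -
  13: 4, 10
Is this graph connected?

No

Component: {12}
Component: {1, 2, 3, 4, 5, 6, 7, 8, 9, 10, 11, 13}
No edge joins these 2 groups, so the graph is disconnected.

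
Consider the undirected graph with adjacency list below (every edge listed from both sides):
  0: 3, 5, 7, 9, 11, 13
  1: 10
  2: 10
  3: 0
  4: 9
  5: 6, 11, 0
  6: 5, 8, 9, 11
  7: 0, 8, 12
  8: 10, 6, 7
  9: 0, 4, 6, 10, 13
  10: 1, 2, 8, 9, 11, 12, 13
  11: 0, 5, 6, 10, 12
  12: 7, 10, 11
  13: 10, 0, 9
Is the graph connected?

Yes

A breadth-first search from 0 visits 0, 9, 3, 5, 11, 7, 13, 10, 4, 6, 12, 8, 1, 2 — all 14 vertices — so the graph is connected.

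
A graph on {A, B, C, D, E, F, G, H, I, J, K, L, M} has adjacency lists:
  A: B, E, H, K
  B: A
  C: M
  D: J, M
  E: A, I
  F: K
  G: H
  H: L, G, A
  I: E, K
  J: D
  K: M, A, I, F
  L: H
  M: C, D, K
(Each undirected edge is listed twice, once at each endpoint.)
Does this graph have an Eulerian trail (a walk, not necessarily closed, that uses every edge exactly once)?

No

Degrees: A:4, B:1, C:1, D:2, E:2, F:1, G:1, H:3, I:2, J:1, K:4, L:1, M:3
Odd-degree vertices: B, C, F, G, H, J, L, M (8 total).
An Eulerian trail requires 0 or 2 odd-degree vertices; here there are 8.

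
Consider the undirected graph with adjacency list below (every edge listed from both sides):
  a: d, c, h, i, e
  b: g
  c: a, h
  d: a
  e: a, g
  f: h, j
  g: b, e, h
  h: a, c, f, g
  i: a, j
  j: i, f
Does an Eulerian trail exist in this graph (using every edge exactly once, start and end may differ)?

Degrees: a:5, b:1, c:2, d:1, e:2, f:2, g:3, h:4, i:2, j:2
Odd-degree vertices: a, b, d, g (4 total).
An Eulerian trail requires 0 or 2 odd-degree vertices; here there are 4.

No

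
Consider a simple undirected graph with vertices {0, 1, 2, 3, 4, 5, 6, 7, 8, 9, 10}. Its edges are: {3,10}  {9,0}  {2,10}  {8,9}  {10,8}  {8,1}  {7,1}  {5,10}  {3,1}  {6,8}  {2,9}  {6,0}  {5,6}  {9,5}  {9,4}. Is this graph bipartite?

Yes

A valid 2-coloring puts {1, 6, 9, 10} on one side and {0, 2, 3, 4, 5, 7, 8} on the other; every edge crosses between the two sides.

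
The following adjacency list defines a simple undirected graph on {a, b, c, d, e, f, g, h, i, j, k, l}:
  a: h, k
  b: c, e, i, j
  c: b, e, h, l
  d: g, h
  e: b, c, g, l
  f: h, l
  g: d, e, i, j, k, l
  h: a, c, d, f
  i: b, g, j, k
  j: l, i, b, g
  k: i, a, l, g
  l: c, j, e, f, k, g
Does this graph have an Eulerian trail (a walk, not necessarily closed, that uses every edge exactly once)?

Yes

Degrees: a:2, b:4, c:4, d:2, e:4, f:2, g:6, h:4, i:4, j:4, k:4, l:6
Odd-degree vertices: none (0 total).
With 0 odd-degree vertices and all edges in one connected piece, an Eulerian trail exists.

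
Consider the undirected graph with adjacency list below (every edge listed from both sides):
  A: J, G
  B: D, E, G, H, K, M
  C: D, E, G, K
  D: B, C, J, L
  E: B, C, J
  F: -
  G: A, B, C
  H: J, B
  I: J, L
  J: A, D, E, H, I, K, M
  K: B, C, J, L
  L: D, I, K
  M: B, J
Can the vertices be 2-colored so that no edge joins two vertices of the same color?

The cycle B-G-A-J-M-B has length 5, which is odd, so the graph is not bipartite.

No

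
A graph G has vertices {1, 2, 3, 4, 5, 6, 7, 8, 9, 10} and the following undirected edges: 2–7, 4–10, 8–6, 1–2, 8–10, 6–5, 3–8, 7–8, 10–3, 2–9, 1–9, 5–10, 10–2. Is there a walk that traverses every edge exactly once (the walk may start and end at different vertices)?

Degrees: 1:2, 2:4, 3:2, 4:1, 5:2, 6:2, 7:2, 8:4, 9:2, 10:5
Odd-degree vertices: 4, 10 (2 total).
The non-isolated vertices are connected and exactly 2 have odd degree, so an Eulerian trail exists (from 4 to 10).

Yes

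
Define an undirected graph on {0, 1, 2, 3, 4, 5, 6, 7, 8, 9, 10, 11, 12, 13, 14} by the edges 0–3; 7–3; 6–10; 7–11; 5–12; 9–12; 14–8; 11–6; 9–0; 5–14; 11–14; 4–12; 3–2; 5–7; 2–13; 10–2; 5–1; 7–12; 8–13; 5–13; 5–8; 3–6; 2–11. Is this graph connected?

Yes

Starting from 0 and exploring outward reaches every vertex (0, 9, 3, 12, 7, 6, 2, 5, 4, 11, 10, 13, 8, 14, 1); the graph is connected.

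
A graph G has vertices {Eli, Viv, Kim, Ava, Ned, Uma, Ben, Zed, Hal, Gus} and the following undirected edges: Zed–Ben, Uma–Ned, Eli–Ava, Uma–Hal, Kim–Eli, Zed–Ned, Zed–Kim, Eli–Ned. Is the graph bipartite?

Color {Viv, Kim, Ava, Ned, Ben, Hal, Gus} black and {Eli, Uma, Zed} white. No edge joins two same-colored vertices, so the graph is bipartite.

Yes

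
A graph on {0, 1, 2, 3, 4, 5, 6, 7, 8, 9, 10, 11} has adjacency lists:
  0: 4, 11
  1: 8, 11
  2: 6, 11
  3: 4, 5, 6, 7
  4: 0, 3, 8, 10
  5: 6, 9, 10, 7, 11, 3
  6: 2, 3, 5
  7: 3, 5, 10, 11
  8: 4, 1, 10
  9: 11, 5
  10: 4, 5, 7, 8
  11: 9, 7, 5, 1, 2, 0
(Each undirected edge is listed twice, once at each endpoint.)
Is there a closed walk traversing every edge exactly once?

No

Degrees: 0:2, 1:2, 2:2, 3:4, 4:4, 5:6, 6:3, 7:4, 8:3, 9:2, 10:4, 11:6
Vertices with odd degree: 6, 8. An Eulerian circuit requires all degrees even.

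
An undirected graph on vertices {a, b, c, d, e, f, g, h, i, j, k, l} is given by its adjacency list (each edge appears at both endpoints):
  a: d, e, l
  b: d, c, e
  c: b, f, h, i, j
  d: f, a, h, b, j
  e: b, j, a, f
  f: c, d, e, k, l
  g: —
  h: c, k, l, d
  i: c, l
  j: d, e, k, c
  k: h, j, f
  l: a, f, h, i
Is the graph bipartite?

A valid 2-coloring puts {c, d, e, g, k, l} on one side and {a, b, f, h, i, j} on the other; every edge crosses between the two sides.

Yes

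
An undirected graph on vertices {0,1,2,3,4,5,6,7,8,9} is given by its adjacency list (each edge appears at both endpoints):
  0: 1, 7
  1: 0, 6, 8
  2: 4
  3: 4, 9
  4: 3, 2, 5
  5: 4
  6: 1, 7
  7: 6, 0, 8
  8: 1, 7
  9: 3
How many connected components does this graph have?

2

Component: {0, 1, 6, 7, 8}
Component: {2, 3, 4, 5, 9}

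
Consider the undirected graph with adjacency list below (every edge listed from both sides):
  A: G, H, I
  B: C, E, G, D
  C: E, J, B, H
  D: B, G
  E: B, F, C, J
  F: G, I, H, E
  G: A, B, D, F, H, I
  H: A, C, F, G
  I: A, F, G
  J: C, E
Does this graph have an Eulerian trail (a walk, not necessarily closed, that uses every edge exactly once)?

Degrees: A:3, B:4, C:4, D:2, E:4, F:4, G:6, H:4, I:3, J:2
Odd-degree vertices: A, I (2 total).
The non-isolated vertices are connected and exactly 2 have odd degree, so an Eulerian trail exists (from A to I).

Yes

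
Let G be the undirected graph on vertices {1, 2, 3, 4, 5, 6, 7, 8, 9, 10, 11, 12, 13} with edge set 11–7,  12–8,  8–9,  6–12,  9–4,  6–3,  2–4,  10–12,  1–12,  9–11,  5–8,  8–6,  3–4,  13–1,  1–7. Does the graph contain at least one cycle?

|V| = 13, |E| = 15, number of components = 1.
Since 15 > 13 - 1, a cycle must exist; for instance 12-8-9-4-3-6-12.

Yes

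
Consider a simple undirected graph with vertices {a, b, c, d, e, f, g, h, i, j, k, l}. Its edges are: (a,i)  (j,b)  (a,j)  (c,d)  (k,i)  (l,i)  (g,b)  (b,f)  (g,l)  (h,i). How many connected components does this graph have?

3

Component: {e}
Component: {c, d}
Component: {a, b, f, g, h, i, j, k, l}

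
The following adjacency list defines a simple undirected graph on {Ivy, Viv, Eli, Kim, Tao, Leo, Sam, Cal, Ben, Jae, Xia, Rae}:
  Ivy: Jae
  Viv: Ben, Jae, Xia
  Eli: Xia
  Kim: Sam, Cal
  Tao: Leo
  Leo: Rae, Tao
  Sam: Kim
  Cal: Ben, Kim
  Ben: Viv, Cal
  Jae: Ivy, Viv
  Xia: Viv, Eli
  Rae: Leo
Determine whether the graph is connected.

Component: {Tao, Leo, Rae}
Component: {Ivy, Viv, Eli, Kim, Sam, Cal, Ben, Jae, Xia}
There are 2 separate components, so the graph is not connected.

No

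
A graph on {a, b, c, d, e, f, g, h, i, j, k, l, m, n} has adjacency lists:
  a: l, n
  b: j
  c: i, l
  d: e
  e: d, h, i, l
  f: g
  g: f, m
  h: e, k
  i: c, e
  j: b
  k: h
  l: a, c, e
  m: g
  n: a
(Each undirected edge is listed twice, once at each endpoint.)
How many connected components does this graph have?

Component: {b, j}
Component: {f, g, m}
Component: {a, c, d, e, h, i, k, l, n}

3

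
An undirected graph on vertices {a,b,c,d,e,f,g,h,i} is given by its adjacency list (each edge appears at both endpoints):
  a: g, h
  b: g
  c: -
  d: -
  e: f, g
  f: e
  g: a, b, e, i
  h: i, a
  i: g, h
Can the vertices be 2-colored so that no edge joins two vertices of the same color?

Yes

A valid 2-coloring puts {c, d, f, g, h} on one side and {a, b, e, i} on the other; every edge crosses between the two sides.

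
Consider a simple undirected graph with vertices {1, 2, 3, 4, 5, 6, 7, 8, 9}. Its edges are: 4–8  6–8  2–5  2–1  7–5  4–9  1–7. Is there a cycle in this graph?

Yes

|V| = 9, |E| = 7, number of components = 3.
Since 7 > 9 - 3, a cycle must exist; for instance 1-2-5-7-1.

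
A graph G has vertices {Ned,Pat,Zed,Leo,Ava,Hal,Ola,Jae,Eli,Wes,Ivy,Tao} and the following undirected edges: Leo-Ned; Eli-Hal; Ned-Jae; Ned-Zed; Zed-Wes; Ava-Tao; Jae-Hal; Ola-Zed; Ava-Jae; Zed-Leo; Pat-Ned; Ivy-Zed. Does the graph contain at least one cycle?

Yes

|V| = 12, |E| = 12, number of components = 1.
Since 12 > 12 - 1, a cycle must exist; for instance Ned-Zed-Leo-Ned.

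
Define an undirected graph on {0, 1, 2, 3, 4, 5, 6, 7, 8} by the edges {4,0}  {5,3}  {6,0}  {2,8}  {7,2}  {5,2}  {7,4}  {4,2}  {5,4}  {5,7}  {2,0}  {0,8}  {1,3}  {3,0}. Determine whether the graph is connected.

Yes

Starting from 0 and exploring outward reaches every vertex (0, 2, 3, 6, 8, 4, 5, 7, 1); the graph is connected.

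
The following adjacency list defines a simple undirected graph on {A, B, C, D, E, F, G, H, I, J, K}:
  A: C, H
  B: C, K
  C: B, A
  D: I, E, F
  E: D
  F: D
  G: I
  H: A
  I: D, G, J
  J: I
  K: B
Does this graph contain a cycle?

The graph has 11 vertices, 9 edges, and 2 connected components.
A forest on 11 vertices with 2 components has exactly 9 edges, which matches — so no cycle.

No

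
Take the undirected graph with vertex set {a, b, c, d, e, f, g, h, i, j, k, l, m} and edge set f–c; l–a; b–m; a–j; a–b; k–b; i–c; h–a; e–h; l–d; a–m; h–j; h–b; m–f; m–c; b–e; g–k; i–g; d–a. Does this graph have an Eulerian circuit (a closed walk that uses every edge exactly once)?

No

Degrees: a:6, b:5, c:3, d:2, e:2, f:2, g:2, h:4, i:2, j:2, k:2, l:2, m:4
b, c have odd degree; an Eulerian circuit needs every degree to be even, so none exists.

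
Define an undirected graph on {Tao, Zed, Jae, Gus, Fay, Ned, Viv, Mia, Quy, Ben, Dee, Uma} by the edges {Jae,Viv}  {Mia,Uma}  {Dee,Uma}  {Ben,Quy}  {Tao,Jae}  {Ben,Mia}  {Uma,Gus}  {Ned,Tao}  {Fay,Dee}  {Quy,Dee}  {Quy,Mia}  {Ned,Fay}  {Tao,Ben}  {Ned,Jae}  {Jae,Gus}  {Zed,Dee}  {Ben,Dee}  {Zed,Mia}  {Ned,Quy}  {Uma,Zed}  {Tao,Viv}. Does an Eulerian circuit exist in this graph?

Degrees: Tao:4, Zed:3, Jae:4, Gus:2, Fay:2, Ned:4, Viv:2, Mia:4, Quy:4, Ben:4, Dee:5, Uma:4
Vertices with odd degree: Zed, Dee. An Eulerian circuit requires all degrees even.

No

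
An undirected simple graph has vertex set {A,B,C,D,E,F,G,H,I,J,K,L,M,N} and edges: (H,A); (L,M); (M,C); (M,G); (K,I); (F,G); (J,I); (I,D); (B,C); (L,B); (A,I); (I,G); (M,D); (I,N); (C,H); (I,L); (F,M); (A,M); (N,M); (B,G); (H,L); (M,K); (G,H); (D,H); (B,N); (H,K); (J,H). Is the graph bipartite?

The cycle M-F-G-M has length 3, which is odd, so the graph is not bipartite.

No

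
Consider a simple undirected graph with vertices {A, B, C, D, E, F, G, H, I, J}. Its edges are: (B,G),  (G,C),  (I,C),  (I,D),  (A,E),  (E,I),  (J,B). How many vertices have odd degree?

4

Degrees: A:1, B:2, C:2, D:1, E:2, F:0, G:2, H:0, I:3, J:1
Odd-degree vertices: A, D, I, J.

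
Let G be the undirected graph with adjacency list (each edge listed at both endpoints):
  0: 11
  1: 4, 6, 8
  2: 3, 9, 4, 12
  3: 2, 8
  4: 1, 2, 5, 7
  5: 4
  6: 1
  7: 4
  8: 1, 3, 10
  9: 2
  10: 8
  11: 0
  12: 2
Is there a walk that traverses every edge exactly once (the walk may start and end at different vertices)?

Degrees: 0:1, 1:3, 2:4, 3:2, 4:4, 5:1, 6:1, 7:1, 8:3, 9:1, 10:1, 11:1, 12:1
Odd-degree vertices: 0, 1, 5, 6, 7, 8, 9, 10, 11, 12 (10 total).
An Eulerian trail requires 0 or 2 odd-degree vertices; here there are 10.

No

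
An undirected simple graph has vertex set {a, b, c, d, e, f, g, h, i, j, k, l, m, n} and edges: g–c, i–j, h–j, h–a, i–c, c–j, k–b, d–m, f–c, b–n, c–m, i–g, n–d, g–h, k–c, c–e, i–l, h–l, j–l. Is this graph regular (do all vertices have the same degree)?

No

Degrees: a:1, b:2, c:7, d:2, e:1, f:1, g:3, h:4, i:4, j:4, k:2, l:3, m:2, n:2
Vertex a has degree 1 while c has degree 7, so the graph is not regular.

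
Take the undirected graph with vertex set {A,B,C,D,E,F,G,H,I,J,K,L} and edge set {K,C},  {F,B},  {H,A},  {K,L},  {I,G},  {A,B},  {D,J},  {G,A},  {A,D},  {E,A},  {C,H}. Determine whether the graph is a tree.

The graph has 12 vertices and 11 edges.
It is connected with exactly 11 edges, hence acyclic — it is a tree.

Yes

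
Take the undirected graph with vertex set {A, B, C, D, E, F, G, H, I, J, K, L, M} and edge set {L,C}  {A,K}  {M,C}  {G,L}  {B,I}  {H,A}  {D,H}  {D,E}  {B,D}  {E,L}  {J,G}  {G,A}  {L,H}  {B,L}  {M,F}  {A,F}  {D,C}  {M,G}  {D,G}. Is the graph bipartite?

Yes

Partition the vertices as {B, C, E, F, G, H, K} vs {A, D, I, J, L, M}. Each listed edge has one endpoint in each part, so the graph is bipartite.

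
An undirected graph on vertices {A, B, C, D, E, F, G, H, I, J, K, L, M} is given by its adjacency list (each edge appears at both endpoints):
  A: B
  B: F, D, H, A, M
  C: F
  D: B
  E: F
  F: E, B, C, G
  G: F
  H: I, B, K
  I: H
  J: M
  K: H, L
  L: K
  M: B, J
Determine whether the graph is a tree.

Yes

|V| = 13, |E| = 12.
Connected and |E| = |V| - 1, which characterizes a tree.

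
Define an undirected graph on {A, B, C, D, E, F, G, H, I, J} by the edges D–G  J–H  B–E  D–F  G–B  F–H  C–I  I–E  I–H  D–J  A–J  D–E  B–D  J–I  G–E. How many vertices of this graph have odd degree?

Degrees: A:1, B:3, C:1, D:5, E:4, F:2, G:3, H:3, I:4, J:4
Odd-degree vertices: A, B, C, D, G, H.

6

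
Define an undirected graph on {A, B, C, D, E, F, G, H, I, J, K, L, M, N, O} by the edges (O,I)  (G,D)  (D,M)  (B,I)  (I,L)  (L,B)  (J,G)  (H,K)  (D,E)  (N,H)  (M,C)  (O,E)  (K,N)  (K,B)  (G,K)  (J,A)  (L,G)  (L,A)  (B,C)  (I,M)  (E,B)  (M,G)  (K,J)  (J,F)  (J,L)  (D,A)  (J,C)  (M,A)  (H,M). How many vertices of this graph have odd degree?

Degrees: A:4, B:5, C:3, D:4, E:3, F:1, G:5, H:3, I:4, J:6, K:5, L:5, M:6, N:2, O:2
Odd-degree vertices: B, C, E, F, G, H, K, L.

8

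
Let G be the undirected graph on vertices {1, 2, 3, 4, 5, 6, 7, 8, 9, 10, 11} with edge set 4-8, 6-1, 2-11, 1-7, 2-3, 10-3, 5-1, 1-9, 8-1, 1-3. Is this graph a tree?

|V| = 11, |E| = 10.
It is connected with exactly 10 edges, hence acyclic — it is a tree.

Yes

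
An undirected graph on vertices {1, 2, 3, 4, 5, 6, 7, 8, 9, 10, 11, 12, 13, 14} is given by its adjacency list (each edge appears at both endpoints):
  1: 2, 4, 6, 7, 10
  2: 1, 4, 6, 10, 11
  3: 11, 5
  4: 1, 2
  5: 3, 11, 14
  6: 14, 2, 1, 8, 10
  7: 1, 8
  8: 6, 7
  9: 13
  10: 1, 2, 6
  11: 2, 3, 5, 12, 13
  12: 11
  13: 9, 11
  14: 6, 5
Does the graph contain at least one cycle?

Yes

The graph has 14 vertices, 20 edges, and 1 connected component.
Since 20 > 14 - 1, a cycle must exist; for instance 1-6-8-7-1.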